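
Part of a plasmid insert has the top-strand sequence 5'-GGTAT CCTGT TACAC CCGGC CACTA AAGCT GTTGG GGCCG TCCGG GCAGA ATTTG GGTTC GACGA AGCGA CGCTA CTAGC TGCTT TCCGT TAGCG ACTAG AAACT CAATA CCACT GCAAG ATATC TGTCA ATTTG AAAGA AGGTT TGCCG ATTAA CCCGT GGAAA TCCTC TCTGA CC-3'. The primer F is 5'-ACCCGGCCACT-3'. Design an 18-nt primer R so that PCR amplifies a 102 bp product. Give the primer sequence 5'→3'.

The forward primer binds at positions 14–24, so a 102 bp product ends at position 14 + 102 − 1 = 115.
The reverse primer anneals to the top strand over positions 98–115, i.e. to TAGAAACTCAATACCACT.
Its sequence written 5'→3' is the reverse complement: AGTGGTATTGAGTTTCTA.

5'-AGTGGTATTGAGTTTCTA-3'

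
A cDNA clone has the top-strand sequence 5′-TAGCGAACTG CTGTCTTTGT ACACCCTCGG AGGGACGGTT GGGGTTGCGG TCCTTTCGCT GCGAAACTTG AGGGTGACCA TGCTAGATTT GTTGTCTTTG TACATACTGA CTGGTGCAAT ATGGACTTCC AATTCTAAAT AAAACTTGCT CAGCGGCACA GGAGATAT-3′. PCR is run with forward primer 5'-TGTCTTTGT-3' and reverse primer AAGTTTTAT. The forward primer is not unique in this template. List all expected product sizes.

136 bp, 55 bp

The forward primer TGTCTTTGT matches the top strand at positions 12–20, 93–101.
The reverse primer's reverse complement is ATAAAACTT, matching at positions 139–147.
Each forward site pairs with the reverse site to give a product ending at position 147: sizes 136, 55 bp.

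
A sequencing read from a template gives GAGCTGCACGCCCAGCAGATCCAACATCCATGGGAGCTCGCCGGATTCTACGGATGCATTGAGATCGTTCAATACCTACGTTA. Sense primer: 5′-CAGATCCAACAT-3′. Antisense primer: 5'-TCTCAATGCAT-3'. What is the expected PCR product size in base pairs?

49 bp

The forward primer matches the template at positions 16–27.
Reverse complement of the reverse primer: ATGCATTGAGA. This occurs on the top strand at positions 54–64.
Amplicon spans positions 16–64: 49 bp.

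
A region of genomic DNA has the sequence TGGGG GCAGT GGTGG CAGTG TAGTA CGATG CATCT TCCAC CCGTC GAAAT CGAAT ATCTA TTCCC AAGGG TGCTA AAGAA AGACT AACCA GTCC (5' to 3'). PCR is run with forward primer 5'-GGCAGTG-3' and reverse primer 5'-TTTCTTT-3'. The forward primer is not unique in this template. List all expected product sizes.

The forward primer GGCAGTG matches the top strand at positions 5–11, 14–20.
The reverse primer's reverse complement is AAAGAAA, matching at positions 75–81.
Each forward site pairs with the reverse site to give a product ending at position 81: sizes 77, 68 bp.

77 bp, 68 bp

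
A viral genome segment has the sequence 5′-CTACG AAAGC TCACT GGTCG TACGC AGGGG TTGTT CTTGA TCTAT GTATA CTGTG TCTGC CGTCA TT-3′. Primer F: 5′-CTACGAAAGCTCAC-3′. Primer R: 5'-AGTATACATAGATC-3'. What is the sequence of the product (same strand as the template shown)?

5'-CTACGAAAGCTCACTGGTCGTACGCAGGGGTTGTTCTTGATCTATGTATACT-3'

Forward primer CTACGAAAGCTCAC is found on the top strand at positions 1–14.
Reverse complement of the reverse primer: GATCTATGTATACT. This occurs on the top strand at positions 39–52.
The product is the template from position 1 through 52 (52 bp).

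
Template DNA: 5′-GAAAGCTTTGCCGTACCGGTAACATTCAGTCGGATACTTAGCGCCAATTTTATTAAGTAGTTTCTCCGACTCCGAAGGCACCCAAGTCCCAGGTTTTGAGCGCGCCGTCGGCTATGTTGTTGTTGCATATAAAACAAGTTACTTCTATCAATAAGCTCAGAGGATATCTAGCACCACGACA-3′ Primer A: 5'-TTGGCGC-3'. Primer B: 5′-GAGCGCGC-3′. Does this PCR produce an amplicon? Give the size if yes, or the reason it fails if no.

Primer A (TTGGCGC) has reverse complement GCGCCAA, which matches the top strand at positions 41–47; primer A anneals to the top strand there with its 3' end pointing upstream toward position 41.
Primer B (GAGCGCGC) matches the top strand directly at positions 98–105; it anneals to the bottom strand with its 3' end pointing downstream toward position 105.
The 3' ends diverge (primer A extends toward position 1, primer B toward position 181), so the primers never converge on a shared product.

No product — the primers' 3' ends point away from each other.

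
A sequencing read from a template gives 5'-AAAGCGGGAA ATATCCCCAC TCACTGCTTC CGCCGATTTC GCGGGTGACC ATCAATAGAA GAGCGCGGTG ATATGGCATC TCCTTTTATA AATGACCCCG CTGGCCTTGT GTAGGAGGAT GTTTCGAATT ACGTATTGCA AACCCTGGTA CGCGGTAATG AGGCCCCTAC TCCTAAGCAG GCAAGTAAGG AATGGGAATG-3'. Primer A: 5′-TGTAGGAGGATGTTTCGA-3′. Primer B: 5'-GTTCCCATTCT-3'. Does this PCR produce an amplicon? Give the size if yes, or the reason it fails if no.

Primer B (GTTCCCATTCT) does not match the top strand, and its reverse complement AGAATGGGAAC does not match either.
With no annealing site for primer B, no amplification occurs.

No product — primer B has no binding site in the template.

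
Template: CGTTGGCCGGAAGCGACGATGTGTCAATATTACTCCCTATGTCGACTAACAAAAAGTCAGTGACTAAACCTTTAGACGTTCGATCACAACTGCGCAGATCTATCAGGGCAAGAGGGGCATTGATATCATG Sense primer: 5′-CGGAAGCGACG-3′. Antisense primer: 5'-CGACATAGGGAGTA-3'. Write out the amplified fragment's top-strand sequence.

The forward primer matches the template at positions 8–18.
The reverse primer's reverse complement is TACTCCCTATGTCG, which matches the template at positions 31–44.
The product is the template from position 8 through 44 (37 bp).

5'-CGGAAGCGACGATGTGTCAATATTACTCCCTATGTCG-3'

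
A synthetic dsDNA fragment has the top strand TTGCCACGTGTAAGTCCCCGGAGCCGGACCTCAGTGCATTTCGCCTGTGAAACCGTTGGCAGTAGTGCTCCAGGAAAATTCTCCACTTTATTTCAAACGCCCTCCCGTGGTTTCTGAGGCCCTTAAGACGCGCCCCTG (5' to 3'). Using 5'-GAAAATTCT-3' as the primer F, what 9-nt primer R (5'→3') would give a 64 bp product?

The forward primer binds at positions 74–82, so a 64 bp product ends at position 74 + 64 − 1 = 137.
The reverse primer anneals to the top strand over positions 129–137, i.e. to CGCGCCCCT.
Its sequence written 5'→3' is the reverse complement: AGGGGCGCG.

5'-AGGGGCGCG-3'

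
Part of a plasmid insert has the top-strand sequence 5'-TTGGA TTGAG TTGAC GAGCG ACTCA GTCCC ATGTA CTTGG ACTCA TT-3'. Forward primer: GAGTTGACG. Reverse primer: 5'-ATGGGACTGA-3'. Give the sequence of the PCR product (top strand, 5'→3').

5'-GAGTTGACGAGCGACTCAGTCCCAT-3'

The forward primer matches the template at positions 8–16.
Reverse complement of the reverse primer: TCAGTCCCAT. This occurs on the top strand at positions 23–32.
The product is the template from position 8 through 32 (25 bp).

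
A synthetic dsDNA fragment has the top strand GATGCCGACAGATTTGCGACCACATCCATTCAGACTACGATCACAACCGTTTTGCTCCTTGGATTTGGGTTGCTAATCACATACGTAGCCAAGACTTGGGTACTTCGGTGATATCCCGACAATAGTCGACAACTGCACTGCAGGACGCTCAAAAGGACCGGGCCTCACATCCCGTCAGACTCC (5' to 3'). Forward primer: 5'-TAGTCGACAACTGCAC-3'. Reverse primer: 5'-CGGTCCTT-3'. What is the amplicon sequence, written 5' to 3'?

5'-TAGTCGACAACTGCACTGCAGGACGCTCAAAAGGACCG-3'

Forward primer TAGTCGACAACTGCAC is found on the top strand at positions 123–138.
The reverse primer's reverse complement is AAGGACCG, which matches the template at positions 153–160.
The product is the template from position 123 through 160 (38 bp).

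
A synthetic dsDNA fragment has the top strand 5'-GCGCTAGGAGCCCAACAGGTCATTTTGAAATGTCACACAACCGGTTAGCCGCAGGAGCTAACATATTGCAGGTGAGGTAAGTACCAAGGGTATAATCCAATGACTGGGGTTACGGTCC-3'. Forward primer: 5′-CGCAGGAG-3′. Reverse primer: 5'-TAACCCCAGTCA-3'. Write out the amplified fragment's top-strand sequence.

5'-CGCAGGAGCTAACATATTGCAGGTGAGGTAAGTACCAAGGGTATAATCCAATGACTGGGGTTA-3'

Scanning the template, CGCAGGAG occurs at positions 50–57; this primer anneals to the bottom strand there with its 3' end pointing downstream.
Taking the reverse complement of TAACCCCAGTCA gives TGACTGGGGTTA, found at positions 101–112 on the template; the primer anneals here to the top strand with its 3' end pointing upstream.
The product is the template from position 50 through 112 (63 bp).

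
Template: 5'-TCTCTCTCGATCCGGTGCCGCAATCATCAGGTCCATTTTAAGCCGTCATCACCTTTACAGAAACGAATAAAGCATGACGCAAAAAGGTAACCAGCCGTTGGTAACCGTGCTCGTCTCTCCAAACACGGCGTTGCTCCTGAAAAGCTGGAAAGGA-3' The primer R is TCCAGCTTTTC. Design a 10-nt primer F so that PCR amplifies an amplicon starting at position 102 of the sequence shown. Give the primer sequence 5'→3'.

The reverse primer's reverse complement GAAAAGCTGGA matches the template at positions 139–149; the product starts at position 102.
The forward primer is identical to the top strand over positions 102–111: TAACCGTGCT.

5'-TAACCGTGCT-3'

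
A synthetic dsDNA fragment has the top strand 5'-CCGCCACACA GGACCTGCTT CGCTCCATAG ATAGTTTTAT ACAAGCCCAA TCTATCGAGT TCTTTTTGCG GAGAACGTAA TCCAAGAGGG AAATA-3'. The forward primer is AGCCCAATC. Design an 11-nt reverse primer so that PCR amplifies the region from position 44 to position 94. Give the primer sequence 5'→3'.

5'-ATTTCCCTCTT-3'

The product's 3' end on the top strand is position 94.
The reverse primer anneals to the top strand over positions 84–94, i.e. to AAGAGGGAAAT.
Its sequence written 5'→3' is the reverse complement: ATTTCCCTCTT.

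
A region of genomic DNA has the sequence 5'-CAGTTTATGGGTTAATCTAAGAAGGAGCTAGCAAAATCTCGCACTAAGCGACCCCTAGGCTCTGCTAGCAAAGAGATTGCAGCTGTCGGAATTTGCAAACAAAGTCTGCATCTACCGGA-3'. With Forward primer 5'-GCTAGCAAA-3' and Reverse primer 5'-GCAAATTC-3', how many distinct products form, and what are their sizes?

Two products: 70 bp, 33 bp

The forward primer GCTAGCAAA matches the top strand at positions 27–35, 64–72.
The reverse primer's reverse complement is GAATTTGC, matching at positions 89–96.
Each forward site pairs with the reverse site to give a product ending at position 96: sizes 70, 33 bp.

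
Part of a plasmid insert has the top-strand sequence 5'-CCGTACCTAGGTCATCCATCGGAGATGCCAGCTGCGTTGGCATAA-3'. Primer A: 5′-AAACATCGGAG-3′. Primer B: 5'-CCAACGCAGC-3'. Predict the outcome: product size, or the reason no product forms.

No product — primer A has no binding site in the template.

Primer A (AAACATCGGAG) does not match the top strand, and its reverse complement CTCCGATGTTT does not match either.
With no annealing site for primer A, no amplification occurs.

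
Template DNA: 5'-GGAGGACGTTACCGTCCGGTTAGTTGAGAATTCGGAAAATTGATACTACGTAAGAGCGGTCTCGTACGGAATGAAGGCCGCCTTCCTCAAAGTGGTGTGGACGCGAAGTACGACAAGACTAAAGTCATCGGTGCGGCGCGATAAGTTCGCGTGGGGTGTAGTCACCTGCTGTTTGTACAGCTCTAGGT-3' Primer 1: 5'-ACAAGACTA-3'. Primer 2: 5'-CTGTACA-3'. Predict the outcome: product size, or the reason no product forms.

Yes — a 68 bp product.

Primer 1 (ACAAGACTA) matches the top strand at positions 113–121; it acts as a forward primer.
Primer 2's reverse complement is TGTACAG, matching the top strand at positions 174–180; it acts as a reverse primer.
The 3' ends face each other across positions 113–180, giving a 68 bp product.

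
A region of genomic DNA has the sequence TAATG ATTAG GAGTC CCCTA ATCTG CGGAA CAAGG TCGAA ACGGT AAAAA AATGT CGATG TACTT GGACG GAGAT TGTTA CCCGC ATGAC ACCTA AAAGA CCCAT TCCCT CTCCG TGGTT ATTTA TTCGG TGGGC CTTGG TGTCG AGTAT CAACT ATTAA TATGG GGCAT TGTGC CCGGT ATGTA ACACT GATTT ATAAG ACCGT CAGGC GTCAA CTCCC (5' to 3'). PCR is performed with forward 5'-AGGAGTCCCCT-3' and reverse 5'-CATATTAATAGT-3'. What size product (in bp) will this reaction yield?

156 bp

Scanning the template, AGGAGTCCCCT occurs at positions 9–19; this primer anneals to the bottom strand there with its 3' end pointing downstream.
Reverse complement of the reverse primer: ACTATTAATATG. This occurs on the top strand at positions 153–164.
Product length = (reverse-primer end) − (forward-primer start) + 1 = 164 − 9 + 1 = 156 bp.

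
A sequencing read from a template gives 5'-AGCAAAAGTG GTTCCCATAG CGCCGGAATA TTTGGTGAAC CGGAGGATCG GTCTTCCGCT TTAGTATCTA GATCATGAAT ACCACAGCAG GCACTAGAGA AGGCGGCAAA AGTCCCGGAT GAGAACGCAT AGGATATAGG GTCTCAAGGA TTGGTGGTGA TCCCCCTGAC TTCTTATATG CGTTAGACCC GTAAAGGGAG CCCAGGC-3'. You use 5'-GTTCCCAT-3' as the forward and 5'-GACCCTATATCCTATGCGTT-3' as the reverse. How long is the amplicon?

Scanning the template, GTTCCCAT occurs at positions 11–18; this primer anneals to the bottom strand there with its 3' end pointing downstream.
Reverse complement of the reverse primer: AACGCATAGGATATAGGGTC. This occurs on the top strand at positions 124–143.
The product runs from position 11 to position 143, so its length is 143 − 11 + 1 = 133 bp.

133 bp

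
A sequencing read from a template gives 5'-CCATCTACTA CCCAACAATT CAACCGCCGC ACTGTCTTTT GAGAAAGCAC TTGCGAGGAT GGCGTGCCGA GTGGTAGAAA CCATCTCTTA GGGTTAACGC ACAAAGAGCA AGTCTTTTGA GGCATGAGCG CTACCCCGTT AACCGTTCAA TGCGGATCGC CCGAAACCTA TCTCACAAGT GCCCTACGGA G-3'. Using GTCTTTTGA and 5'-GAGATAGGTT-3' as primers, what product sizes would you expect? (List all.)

The forward primer GTCTTTTGA matches the top strand at positions 34–42, 112–120.
The reverse primer's reverse complement is AACCTATCTC, matching at positions 165–174.
Each forward site pairs with the reverse site to give a product ending at position 174: sizes 141, 63 bp.

141 bp, 63 bp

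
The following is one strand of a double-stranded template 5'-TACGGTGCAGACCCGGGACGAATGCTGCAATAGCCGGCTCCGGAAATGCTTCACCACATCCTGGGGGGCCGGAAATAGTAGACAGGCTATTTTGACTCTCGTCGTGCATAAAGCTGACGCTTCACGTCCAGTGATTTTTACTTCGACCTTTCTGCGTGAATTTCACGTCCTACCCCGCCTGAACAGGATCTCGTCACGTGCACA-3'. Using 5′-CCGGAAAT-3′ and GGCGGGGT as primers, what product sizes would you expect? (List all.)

The forward primer CCGGAAAT matches the top strand at positions 40–47, 69–76.
The reverse primer's reverse complement is ACCCCGCC, matching at positions 172–179.
Each forward site pairs with the reverse site to give a product ending at position 179: sizes 140, 111 bp.

140 bp, 111 bp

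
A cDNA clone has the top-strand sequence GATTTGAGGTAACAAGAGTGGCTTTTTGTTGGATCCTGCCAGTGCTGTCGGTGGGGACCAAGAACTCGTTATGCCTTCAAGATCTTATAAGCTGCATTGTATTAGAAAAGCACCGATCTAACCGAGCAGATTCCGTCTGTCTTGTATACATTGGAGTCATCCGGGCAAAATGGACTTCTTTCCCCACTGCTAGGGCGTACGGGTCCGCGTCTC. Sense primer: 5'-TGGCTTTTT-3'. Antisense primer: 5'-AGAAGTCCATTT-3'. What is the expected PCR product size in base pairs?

161 bp

Forward primer TGGCTTTTT is found on the top strand at positions 19–27.
Reverse complement of the reverse primer: AAATGGACTTCT. This occurs on the top strand at positions 168–179.
The product runs from position 19 to position 179, so its length is 179 − 19 + 1 = 161 bp.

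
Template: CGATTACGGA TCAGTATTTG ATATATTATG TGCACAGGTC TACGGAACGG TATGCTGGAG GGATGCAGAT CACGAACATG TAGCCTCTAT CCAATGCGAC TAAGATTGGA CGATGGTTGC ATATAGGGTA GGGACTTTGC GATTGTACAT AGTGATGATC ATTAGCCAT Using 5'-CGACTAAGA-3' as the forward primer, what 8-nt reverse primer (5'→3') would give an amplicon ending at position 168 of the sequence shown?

The forward primer binds at positions 97–105; the product's 3' end on the top strand is position 168.
The reverse primer anneals to the top strand over positions 161–168, i.e. to ATTAGCCA.
Its sequence written 5'→3' is the reverse complement: TGGCTAAT.

5'-TGGCTAAT-3'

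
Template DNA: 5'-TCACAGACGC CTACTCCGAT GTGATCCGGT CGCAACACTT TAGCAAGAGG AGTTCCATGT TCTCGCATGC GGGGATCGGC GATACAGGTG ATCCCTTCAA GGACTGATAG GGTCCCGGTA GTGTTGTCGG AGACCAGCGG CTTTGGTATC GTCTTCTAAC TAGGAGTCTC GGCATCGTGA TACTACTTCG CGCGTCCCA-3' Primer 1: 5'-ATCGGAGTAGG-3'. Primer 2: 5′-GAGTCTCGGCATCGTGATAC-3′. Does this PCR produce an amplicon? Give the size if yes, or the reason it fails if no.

Primer 1 (ATCGGAGTAGG) has reverse complement CCTACTCCGAT, which matches the top strand at positions 10–20; primer 1 anneals to the top strand there with its 3' end pointing upstream toward position 10.
Primer 2 (GAGTCTCGGCATCGTGATAC) matches the top strand directly at positions 164–183; it anneals to the bottom strand with its 3' end pointing downstream toward position 183.
The 3' ends diverge (primer 1 extends toward position 1, primer 2 toward position 199), so the primers never converge on a shared product.

No product — the primers' 3' ends point away from each other.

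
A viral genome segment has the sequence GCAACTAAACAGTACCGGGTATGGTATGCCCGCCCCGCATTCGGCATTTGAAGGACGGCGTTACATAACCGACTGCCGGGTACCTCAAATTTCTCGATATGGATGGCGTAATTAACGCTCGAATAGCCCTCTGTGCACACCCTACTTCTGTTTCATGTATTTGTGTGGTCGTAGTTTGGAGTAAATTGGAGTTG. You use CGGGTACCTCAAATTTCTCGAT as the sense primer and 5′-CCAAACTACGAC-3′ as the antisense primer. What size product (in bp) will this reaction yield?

The forward primer matches the template at positions 77–98.
Taking the reverse complement of CCAAACTACGAC gives GTCGTAGTTTGG, found at positions 168–179 on the template; the primer anneals here to the top strand with its 3' end pointing upstream.
Amplicon spans positions 77–179: 103 bp.

103 bp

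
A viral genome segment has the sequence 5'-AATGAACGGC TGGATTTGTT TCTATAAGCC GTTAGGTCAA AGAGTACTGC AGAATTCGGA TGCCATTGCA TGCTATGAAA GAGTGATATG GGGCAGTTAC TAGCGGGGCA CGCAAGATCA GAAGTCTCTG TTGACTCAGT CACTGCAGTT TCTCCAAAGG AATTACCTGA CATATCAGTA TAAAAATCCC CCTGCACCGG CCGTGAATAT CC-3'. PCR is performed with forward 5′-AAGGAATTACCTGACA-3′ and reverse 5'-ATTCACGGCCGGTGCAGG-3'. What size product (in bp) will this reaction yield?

The forward primer matches the template at positions 157–172.
The reverse primer's reverse complement is CCTGCACCGGCCGTGAAT, which matches the template at positions 191–208.
Amplicon spans positions 157–208: 52 bp.

52 bp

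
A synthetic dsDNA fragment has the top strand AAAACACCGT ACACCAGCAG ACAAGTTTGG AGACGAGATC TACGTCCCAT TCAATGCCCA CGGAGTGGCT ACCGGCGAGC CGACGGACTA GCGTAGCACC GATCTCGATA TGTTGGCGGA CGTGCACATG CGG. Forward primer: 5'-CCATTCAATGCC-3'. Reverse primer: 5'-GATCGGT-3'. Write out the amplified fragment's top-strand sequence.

5'-CCATTCAATGCCCACGGAGTGGCTACCGGCGAGCCGACGGACTAGCGTAGCACCGATC-3'

Scanning the template, CCATTCAATGCC occurs at positions 47–58; this primer anneals to the bottom strand there with its 3' end pointing downstream.
Taking the reverse complement of GATCGGT gives ACCGATC, found at positions 98–104 on the template; the primer anneals here to the top strand with its 3' end pointing upstream.
The product is the template from position 47 through 104 (58 bp).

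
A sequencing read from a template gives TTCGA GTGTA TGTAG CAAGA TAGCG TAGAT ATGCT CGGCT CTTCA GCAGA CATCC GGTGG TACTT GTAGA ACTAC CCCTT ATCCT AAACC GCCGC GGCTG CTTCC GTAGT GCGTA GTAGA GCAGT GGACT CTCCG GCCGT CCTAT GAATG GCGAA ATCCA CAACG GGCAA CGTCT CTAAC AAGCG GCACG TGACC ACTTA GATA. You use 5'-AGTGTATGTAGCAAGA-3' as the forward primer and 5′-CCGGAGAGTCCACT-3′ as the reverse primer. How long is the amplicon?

Forward primer AGTGTATGTAGCAAGA is found on the top strand at positions 5–20.
Taking the reverse complement of CCGGAGAGTCCACT gives AGTGGACTCTCCGG, found at positions 123–136 on the template; the primer anneals here to the top strand with its 3' end pointing upstream.
Amplicon spans positions 5–136: 132 bp.

132 bp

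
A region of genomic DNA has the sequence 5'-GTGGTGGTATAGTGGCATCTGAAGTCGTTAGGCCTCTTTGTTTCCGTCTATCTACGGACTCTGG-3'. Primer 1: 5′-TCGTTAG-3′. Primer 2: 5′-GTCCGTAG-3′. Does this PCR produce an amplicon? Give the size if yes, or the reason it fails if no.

Primer 1 (TCGTTAG) matches the top strand at positions 25–31; it acts as a forward primer.
Primer 2's reverse complement is CTACGGAC, matching the top strand at positions 52–59; it acts as a reverse primer.
The 3' ends face each other across positions 25–59, giving a 35 bp product.

Yes — a 35 bp product.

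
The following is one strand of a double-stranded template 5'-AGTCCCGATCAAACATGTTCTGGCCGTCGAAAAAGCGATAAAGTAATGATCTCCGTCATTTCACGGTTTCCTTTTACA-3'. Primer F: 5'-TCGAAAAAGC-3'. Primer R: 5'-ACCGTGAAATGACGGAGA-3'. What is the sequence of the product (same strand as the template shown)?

Forward primer TCGAAAAAGC is found on the top strand at positions 27–36.
Taking the reverse complement of ACCGTGAAATGACGGAGA gives TCTCCGTCATTTCACGGT, found at positions 50–67 on the template; the primer anneals here to the top strand with its 3' end pointing upstream.
The product is the template from position 27 through 67 (41 bp).

5'-TCGAAAAAGCGATAAAGTAATGATCTCCGTCATTTCACGGT-3'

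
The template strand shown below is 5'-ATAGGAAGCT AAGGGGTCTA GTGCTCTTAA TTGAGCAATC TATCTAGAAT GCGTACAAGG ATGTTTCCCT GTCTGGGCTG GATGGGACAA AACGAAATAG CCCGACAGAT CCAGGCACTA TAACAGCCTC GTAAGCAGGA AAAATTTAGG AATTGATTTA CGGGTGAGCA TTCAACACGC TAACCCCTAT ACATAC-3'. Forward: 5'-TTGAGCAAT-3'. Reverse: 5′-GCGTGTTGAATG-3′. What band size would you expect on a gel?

Scanning the template, TTGAGCAAT occurs at positions 31–39; this primer anneals to the bottom strand there with its 3' end pointing downstream.
The reverse primer's reverse complement is CATTCAACACGC, which matches the template at positions 169–180.
The product runs from position 31 to position 180, so its length is 180 − 31 + 1 = 150 bp.

150 bp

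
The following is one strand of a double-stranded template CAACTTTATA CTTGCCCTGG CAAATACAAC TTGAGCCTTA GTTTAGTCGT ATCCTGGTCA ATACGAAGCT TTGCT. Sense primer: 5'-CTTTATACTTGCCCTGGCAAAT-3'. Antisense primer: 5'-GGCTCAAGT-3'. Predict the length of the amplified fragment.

The forward primer matches the template at positions 4–25.
Reverse complement of the reverse primer: ACTTGAGCC. This occurs on the top strand at positions 29–37.
Amplicon spans positions 4–37: 34 bp.

34 bp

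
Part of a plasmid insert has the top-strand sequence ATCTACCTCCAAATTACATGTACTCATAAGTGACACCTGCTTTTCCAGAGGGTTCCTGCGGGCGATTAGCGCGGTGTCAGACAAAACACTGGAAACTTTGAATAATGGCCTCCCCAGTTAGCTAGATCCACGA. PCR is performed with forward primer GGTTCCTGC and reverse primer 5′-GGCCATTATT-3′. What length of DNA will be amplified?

Scanning the template, GGTTCCTGC occurs at positions 51–59; this primer anneals to the bottom strand there with its 3' end pointing downstream.
The reverse primer's reverse complement is AATAATGGCC, which matches the template at positions 101–110.
The product runs from position 51 to position 110, so its length is 110 − 51 + 1 = 60 bp.

60 bp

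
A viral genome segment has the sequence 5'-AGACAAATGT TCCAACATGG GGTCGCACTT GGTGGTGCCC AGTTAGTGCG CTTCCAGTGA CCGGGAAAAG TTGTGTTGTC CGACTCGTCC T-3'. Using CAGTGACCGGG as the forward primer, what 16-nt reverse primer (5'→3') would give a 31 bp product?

5'-AGTCGGACAACACAAC-3'

The forward primer binds at positions 55–65, so a 31 bp product ends at position 55 + 31 − 1 = 85.
The reverse primer anneals to the top strand over positions 70–85, i.e. to GTTGTGTTGTCCGACT.
Its sequence written 5'→3' is the reverse complement: AGTCGGACAACACAAC.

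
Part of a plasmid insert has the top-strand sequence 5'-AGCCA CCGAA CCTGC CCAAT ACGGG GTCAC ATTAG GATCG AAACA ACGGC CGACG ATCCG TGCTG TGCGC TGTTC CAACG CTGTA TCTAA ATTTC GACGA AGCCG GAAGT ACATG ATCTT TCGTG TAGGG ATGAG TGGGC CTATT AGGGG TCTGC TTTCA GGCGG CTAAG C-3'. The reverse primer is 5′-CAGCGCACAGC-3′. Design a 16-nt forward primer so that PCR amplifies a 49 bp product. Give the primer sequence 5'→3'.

The reverse primer's reverse complement GCTGTGCGCTG matches the template at positions 62–72, so the product ends at position 72.
A 49 bp product then starts at position 72 − 49 + 1 = 24.
The forward primer is identical to the top strand there: GGGTCACATTAGGATC.

5'-GGGTCACATTAGGATC-3'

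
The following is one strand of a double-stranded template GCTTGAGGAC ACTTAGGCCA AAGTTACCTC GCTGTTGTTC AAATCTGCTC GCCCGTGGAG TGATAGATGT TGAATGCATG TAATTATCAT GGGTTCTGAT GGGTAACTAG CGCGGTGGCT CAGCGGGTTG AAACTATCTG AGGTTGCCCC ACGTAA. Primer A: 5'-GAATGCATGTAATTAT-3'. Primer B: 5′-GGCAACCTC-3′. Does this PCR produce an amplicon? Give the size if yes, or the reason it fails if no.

Primer A (GAATGCATGTAATTAT) matches the top strand at positions 72–87; it acts as a forward primer.
Primer B's reverse complement is GAGGTTGCC, matching the top strand at positions 140–148; it acts as a reverse primer.
The 3' ends face each other across positions 72–148, giving a 77 bp product.

Yes — a 77 bp product.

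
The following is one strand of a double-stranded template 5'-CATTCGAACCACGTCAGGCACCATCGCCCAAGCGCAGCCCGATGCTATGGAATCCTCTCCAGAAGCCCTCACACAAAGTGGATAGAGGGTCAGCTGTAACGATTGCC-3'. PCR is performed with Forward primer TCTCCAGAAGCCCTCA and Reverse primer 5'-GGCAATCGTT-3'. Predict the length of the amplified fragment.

Forward primer TCTCCAGAAGCCCTCA is found on the top strand at positions 56–71.
Reverse complement of the reverse primer: AACGATTGCC. This occurs on the top strand at positions 98–107.
The product runs from position 56 to position 107, so its length is 107 − 56 + 1 = 52 bp.

52 bp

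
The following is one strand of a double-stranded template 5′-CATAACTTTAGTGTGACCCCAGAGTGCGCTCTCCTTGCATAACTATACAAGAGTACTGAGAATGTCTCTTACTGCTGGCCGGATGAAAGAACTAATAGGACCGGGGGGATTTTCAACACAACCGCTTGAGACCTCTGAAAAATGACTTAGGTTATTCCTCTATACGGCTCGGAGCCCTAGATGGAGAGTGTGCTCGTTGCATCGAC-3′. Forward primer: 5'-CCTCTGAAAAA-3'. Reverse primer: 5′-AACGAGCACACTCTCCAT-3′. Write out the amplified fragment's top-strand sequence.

The forward primer matches the template at positions 132–142.
Taking the reverse complement of AACGAGCACACTCTCCAT gives ATGGAGAGTGTGCTCGTT, found at positions 181–198 on the template; the primer anneals here to the top strand with its 3' end pointing upstream.
The product is the template from position 132 through 198 (67 bp).

5'-CCTCTGAAAAATGACTTAGGTTATTCCTCTATACGGCTCGGAGCCCTAGATGGAGAGTGTGCTCGTT-3'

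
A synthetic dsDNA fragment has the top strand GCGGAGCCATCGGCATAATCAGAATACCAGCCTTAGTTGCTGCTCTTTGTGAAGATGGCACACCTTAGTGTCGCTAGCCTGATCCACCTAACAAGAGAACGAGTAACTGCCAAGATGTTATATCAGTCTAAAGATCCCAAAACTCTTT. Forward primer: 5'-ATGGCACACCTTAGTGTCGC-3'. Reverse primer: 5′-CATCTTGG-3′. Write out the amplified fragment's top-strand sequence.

Forward primer ATGGCACACCTTAGTGTCGC is found on the top strand at positions 55–74.
Reverse complement of the reverse primer: CCAAGATG. This occurs on the top strand at positions 110–117.
The product is the template from position 55 through 117 (63 bp).

5'-ATGGCACACCTTAGTGTCGCTAGCCTGATCCACCTAACAAGAGAACGAGTAACTGCCAAGATG-3'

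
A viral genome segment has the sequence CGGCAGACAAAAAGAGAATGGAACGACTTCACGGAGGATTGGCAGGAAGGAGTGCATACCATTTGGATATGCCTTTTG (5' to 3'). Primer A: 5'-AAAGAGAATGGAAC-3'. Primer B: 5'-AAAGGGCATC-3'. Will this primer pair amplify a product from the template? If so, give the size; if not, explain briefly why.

No product — primer B has no binding site in the template.

Primer B (AAAGGGCATC) does not match the top strand, and its reverse complement GATGCCCTTT does not match either.
With no annealing site for primer B, no amplification occurs.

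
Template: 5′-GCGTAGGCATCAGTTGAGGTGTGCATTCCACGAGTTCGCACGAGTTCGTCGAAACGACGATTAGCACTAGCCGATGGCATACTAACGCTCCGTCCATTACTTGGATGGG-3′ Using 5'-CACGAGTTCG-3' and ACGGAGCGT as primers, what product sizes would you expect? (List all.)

The forward primer CACGAGTTCG matches the top strand at positions 29–38, 39–48.
The reverse primer's reverse complement is ACGCTCCGT, matching at positions 85–93.
Each forward site pairs with the reverse site to give a product ending at position 93: sizes 65, 55 bp.

65 bp, 55 bp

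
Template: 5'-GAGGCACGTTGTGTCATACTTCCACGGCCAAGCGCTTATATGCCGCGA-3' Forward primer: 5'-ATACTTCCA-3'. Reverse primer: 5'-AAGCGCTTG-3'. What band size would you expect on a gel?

22 bp

Scanning the template, ATACTTCCA occurs at positions 16–24; this primer anneals to the bottom strand there with its 3' end pointing downstream.
Taking the reverse complement of AAGCGCTTG gives CAAGCGCTT, found at positions 29–37 on the template; the primer anneals here to the top strand with its 3' end pointing upstream.
Amplicon spans positions 16–37: 22 bp.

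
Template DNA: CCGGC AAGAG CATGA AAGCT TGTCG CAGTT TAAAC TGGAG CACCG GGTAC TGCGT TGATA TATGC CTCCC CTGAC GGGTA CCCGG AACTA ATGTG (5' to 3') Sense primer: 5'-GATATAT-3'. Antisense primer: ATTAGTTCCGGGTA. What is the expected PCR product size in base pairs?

Scanning the template, GATATAT occurs at positions 57–63; this primer anneals to the bottom strand there with its 3' end pointing downstream.
Taking the reverse complement of ATTAGTTCCGGGTA gives TACCCGGAACTAAT, found at positions 79–92 on the template; the primer anneals here to the top strand with its 3' end pointing upstream.
Product length = (reverse-primer end) − (forward-primer start) + 1 = 92 − 57 + 1 = 36 bp.

36 bp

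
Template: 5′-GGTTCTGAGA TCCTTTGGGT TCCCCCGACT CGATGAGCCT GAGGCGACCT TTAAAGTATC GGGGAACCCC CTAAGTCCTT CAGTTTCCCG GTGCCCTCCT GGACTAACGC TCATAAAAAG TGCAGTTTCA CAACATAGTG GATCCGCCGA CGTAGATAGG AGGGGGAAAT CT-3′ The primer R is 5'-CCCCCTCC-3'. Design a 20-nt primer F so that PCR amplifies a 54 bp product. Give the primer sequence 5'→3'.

5'-ATAAAAAGTGCAGTTTCACA-3'

The reverse primer's reverse complement GGAGGGGG matches the template at positions 159–166, so the product ends at position 166.
A 54 bp product then starts at position 166 − 54 + 1 = 113.
The forward primer is identical to the top strand there: ATAAAAAGTGCAGTTTCACA.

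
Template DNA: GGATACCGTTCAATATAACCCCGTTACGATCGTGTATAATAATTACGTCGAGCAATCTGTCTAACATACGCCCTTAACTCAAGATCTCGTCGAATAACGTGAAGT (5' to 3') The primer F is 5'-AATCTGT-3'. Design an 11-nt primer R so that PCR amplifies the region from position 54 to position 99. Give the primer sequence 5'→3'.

5'-CGTTATTCGAC-3'

The product's 3' end on the top strand is position 99.
The reverse primer anneals to the top strand over positions 89–99, i.e. to GTCGAATAACG.
Its sequence written 5'→3' is the reverse complement: CGTTATTCGAC.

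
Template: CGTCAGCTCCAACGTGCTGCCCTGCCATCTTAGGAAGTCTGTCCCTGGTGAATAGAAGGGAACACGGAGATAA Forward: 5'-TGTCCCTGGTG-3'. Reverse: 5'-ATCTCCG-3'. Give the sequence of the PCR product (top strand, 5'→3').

Forward primer TGTCCCTGGTG is found on the top strand at positions 40–50.
Reverse complement of the reverse primer: CGGAGAT. This occurs on the top strand at positions 65–71.
The product is the template from position 40 through 71 (32 bp).

5'-TGTCCCTGGTGAATAGAAGGGAACACGGAGAT-3'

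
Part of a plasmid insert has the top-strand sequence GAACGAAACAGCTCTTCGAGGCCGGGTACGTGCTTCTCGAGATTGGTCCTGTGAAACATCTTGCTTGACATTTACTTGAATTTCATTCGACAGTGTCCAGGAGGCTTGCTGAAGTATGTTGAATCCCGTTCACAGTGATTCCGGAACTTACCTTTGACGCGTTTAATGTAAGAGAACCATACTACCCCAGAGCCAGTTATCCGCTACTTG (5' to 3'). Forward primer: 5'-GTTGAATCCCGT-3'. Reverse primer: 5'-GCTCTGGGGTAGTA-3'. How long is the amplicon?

76 bp

The forward primer matches the template at positions 118–129.
The reverse primer's reverse complement is TACTACCCCAGAGC, which matches the template at positions 180–193.
Amplicon spans positions 118–193: 76 bp.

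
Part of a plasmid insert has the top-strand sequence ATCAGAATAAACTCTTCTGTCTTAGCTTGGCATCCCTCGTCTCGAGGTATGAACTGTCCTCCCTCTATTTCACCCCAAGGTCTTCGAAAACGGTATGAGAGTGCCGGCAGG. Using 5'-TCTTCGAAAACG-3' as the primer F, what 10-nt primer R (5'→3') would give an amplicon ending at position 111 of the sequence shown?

The forward primer binds at positions 81–92; the product's 3' end on the top strand is position 111.
The reverse primer anneals to the top strand over positions 102–111, i.e. to TGCCGGCAGG.
Its sequence written 5'→3' is the reverse complement: CCTGCCGGCA.

5'-CCTGCCGGCA-3'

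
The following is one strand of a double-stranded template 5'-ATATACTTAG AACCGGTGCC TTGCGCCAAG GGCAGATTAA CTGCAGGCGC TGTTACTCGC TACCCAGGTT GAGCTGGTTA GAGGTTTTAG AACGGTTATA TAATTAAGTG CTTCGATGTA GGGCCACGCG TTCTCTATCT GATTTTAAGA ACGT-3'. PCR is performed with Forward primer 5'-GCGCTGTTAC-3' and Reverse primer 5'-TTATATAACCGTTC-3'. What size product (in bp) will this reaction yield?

57 bp

Scanning the template, GCGCTGTTAC occurs at positions 47–56; this primer anneals to the bottom strand there with its 3' end pointing downstream.
Reverse complement of the reverse primer: GAACGGTTATATAA. This occurs on the top strand at positions 90–103.
The product runs from position 47 to position 103, so its length is 103 − 47 + 1 = 57 bp.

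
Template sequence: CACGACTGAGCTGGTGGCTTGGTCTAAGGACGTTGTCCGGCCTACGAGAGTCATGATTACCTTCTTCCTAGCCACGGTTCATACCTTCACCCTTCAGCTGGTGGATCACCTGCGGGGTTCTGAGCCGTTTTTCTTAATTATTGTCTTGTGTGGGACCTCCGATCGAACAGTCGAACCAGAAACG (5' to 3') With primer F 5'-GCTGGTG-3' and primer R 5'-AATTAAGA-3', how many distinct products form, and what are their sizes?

Two products: 130 bp, 43 bp

The forward primer GCTGGTG matches the top strand at positions 10–16, 97–103.
The reverse primer's reverse complement is TCTTAATT, matching at positions 132–139.
Each forward site pairs with the reverse site to give a product ending at position 139: sizes 130, 43 bp.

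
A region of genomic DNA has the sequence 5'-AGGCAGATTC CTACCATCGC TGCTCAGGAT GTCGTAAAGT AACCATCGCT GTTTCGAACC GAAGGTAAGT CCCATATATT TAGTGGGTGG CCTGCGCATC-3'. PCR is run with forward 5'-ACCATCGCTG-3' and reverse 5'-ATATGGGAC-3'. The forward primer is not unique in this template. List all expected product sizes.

65 bp, 36 bp

The forward primer ACCATCGCTG matches the top strand at positions 13–22, 42–51.
The reverse primer's reverse complement is GTCCCATAT, matching at positions 69–77.
Each forward site pairs with the reverse site to give a product ending at position 77: sizes 65, 36 bp.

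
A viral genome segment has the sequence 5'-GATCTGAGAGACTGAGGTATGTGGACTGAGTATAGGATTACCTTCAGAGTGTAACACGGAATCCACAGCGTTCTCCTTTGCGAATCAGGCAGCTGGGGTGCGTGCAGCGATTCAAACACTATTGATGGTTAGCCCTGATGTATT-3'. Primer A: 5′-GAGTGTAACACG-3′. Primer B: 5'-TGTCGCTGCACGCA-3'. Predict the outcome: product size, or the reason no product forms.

Primer B (TGTCGCTGCACGCA) does not match the top strand, and its reverse complement TGCGTGCAGCGACA does not match either.
With no annealing site for primer B, no amplification occurs.

No product — primer B has no binding site in the template.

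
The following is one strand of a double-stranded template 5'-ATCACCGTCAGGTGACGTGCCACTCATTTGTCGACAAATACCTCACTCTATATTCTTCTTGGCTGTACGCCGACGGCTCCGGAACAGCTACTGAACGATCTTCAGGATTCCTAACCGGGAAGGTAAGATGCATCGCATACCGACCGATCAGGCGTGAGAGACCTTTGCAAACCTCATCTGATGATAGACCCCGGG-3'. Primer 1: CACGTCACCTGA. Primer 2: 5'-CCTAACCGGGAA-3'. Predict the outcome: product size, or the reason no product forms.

Primer 1 (CACGTCACCTGA) has reverse complement TCAGGTGACGTG, which matches the top strand at positions 8–19; primer 1 anneals to the top strand there with its 3' end pointing upstream toward position 8.
Primer 2 (CCTAACCGGGAA) matches the top strand directly at positions 110–121; it anneals to the bottom strand with its 3' end pointing downstream toward position 121.
The 3' ends diverge (primer 1 extends toward position 1, primer 2 toward position 195), so the primers never converge on a shared product.

No product — the primers' 3' ends point away from each other.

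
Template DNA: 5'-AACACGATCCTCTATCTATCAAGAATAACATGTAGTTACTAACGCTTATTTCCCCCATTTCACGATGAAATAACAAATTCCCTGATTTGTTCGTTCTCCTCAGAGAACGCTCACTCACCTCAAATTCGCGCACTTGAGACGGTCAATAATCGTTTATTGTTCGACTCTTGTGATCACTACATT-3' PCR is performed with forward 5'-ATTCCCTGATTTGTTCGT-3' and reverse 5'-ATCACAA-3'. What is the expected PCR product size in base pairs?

98 bp

Forward primer ATTCCCTGATTTGTTCGT is found on the top strand at positions 77–94.
Taking the reverse complement of ATCACAA gives TTGTGAT, found at positions 168–174 on the template; the primer anneals here to the top strand with its 3' end pointing upstream.
Product length = (reverse-primer end) − (forward-primer start) + 1 = 174 − 77 + 1 = 98 bp.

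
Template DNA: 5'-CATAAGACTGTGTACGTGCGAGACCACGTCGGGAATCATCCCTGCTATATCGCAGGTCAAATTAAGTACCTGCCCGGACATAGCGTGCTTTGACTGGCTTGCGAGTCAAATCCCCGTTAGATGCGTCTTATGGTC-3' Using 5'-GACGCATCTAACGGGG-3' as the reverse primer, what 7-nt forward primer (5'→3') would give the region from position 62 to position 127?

The reverse primer's reverse complement CCCCGTTAGATGCGTC matches the template at positions 112–127; the product starts at position 62.
The forward primer is identical to the top strand over positions 62–68: TTAAGTA.

5'-TTAAGTA-3'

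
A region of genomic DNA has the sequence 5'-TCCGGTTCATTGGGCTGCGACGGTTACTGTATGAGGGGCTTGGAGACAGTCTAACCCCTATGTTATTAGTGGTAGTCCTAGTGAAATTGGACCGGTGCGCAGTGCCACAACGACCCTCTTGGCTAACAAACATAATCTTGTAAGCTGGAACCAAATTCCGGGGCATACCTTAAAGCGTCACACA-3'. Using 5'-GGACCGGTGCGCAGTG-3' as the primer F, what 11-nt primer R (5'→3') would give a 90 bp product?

The forward primer binds at positions 89–104, so a 90 bp product ends at position 89 + 90 − 1 = 178.
The reverse primer anneals to the top strand over positions 168–178, i.e. to CCTTAAAGCGT.
Its sequence written 5'→3' is the reverse complement: ACGCTTTAAGG.

5'-ACGCTTTAAGG-3'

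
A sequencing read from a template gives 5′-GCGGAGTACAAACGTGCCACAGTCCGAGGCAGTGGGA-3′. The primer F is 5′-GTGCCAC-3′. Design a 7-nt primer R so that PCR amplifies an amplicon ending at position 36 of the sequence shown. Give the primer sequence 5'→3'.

The forward primer binds at positions 14–20; the product's 3' end on the top strand is position 36.
The reverse primer anneals to the top strand over positions 30–36, i.e. to CAGTGGG.
Its sequence written 5'→3' is the reverse complement: CCCACTG.

5'-CCCACTG-3'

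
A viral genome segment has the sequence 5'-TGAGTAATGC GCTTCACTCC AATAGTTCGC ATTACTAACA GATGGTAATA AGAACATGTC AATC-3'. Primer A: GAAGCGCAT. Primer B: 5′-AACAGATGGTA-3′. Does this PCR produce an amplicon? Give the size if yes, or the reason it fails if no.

No product — the primers' 3' ends point away from each other.

Primer A (GAAGCGCAT) has reverse complement ATGCGCTTC, which matches the top strand at positions 7–15; primer A anneals to the top strand there with its 3' end pointing upstream toward position 7.
Primer B (AACAGATGGTA) matches the top strand directly at positions 37–47; it anneals to the bottom strand with its 3' end pointing downstream toward position 47.
The 3' ends diverge (primer A extends toward position 1, primer B toward position 64), so the primers never converge on a shared product.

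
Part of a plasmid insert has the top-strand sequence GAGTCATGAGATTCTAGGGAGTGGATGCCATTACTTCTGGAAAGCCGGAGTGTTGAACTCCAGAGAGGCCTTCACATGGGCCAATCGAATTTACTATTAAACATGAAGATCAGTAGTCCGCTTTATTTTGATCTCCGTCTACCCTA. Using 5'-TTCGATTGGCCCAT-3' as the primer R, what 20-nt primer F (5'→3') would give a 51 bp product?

5'-GGAAAGCCGGAGTGTTGAAC-3'

The reverse primer's reverse complement ATGGGCCAATCGAA matches the template at positions 76–89, so the product ends at position 89.
A 51 bp product then starts at position 89 − 51 + 1 = 39.
The forward primer is identical to the top strand there: GGAAAGCCGGAGTGTTGAAC.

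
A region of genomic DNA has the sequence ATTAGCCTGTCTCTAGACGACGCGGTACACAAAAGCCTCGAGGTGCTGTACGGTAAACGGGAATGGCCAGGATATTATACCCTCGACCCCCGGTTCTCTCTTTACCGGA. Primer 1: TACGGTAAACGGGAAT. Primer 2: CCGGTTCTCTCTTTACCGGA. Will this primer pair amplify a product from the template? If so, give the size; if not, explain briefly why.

No product — both primers anneal to the same strand and extend in the same direction.

Primer 1 (TACGGTAAACGGGAAT) matches the top strand at positions 49–64 (3' end points downstream).
Primer 2 (CCGGTTCTCTCTTTACCGGA) also matches the top strand directly, at positions 90–109 — its reverse complement TCCGGTAAAGAGAGAACCGG is not present.
Both primers anneal to the bottom strand with 3' ends pointing the same way, so neither can prime synthesis back toward the other.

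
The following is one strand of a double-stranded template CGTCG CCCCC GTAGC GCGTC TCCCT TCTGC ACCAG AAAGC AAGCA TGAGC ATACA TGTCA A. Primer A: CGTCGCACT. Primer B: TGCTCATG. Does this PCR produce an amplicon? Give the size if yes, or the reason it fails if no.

Primer A (CGTCGCACT) does not match the top strand, and its reverse complement AGTGCGACG does not match either.
With no annealing site for primer A, no amplification occurs.

No product — primer A has no binding site in the template.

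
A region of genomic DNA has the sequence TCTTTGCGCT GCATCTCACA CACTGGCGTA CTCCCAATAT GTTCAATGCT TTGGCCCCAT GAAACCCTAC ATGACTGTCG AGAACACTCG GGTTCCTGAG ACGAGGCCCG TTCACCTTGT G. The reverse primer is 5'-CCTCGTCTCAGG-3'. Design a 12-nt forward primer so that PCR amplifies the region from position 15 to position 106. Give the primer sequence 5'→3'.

5'-CTCACACACTGG-3'

The reverse primer's reverse complement CCTGAGACGAGG matches the template at positions 95–106; the product starts at position 15.
The forward primer is identical to the top strand over positions 15–26: CTCACACACTGG.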